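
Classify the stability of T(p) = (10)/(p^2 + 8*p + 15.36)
Denominator: p^2 + 8*p + 15.36 = (p + 3.2)(p + 4.8). Poles: -3.2, -4.8. Stable (all poles in LHP)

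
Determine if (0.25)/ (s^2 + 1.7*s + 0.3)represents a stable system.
Denominator: s^2 + 1.7*s + 0.3 = (s + 1.5)(s + 0.2). Poles: -0.2, -1.5. All Re(p)<0: Yes (stable)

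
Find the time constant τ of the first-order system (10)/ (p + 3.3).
First-order system: τ = -1/pole. Pole = -3.3. τ = -1/(-3.3) = 0.303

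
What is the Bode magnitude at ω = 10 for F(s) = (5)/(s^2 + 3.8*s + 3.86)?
Substitute s = j*10: F(j10) = -0.0449803 - 0.0177788j.
|F(j10)| = sqrt(Re² + Im²) = 0.04837.
20*log₁₀(0.04837) = -26.31 dB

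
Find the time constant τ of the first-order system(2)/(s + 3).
First-order system: τ = -1/pole. Pole = -3. τ = -1/(-3) = 0.3333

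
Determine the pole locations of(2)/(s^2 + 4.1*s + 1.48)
Set denominator = 0: s^2 + 4.1*s + 1.48 = (s + 0.4)(s + 3.7) = 0 → Poles: -0.4, -3.7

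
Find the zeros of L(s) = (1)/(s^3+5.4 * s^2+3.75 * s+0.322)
Numerator is a nonzero constant (1) → Zeros: none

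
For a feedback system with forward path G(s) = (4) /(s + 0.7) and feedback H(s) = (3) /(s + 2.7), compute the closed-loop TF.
Closed-loop T = G/(1+GH).
Numerator: G_num * H_den = 4*s + 10.8.
Denominator: G_den * H_den + G_num * H_num = (s^2 + 3.4*s + 1.89) + (12) = s^2 + 3.4*s + 13.89.
T(s) = (4*s + 10.8)/(s^2 + 3.4*s + 13.89)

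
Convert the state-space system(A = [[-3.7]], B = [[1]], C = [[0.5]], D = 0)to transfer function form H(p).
H(p) = C(pI - A)⁻¹B + D.
Characteristic polynomial det(pI - A) = p + 3.7.
Numerator from C·adj(pI-A)·B + D·det(pI-A) = 0.5.
H(p) = (0.5)/(p + 3.7)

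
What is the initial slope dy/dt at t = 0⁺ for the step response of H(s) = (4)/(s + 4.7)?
IVT: y'(0⁺) = lim_{s→∞} s²·Y(s) = lim_{s→∞} s·H(s).
deg(num) = 0, deg(den) = 1, relative degree = 1, so s·H(s) → (leading num)/(leading den) = 4/1 = 4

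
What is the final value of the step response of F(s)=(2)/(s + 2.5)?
FVT: lim_{t→∞} y(t) = lim_{s→0} s*Y(s) where Y(s) = F(s)/s.
= lim_{s→0} F(s) = F(0) = num(0)/den(0) = 2/2.5 = 0.8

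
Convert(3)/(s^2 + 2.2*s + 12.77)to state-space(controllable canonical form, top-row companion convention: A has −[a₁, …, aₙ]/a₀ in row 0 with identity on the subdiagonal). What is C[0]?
Reachable canonical form: C = numerator coefficients (right-aligned, zero-padded to length n).
num = 3, C = [[0, 3]].
C[0] = 0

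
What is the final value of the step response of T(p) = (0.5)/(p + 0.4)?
FVT: lim_{t→∞} y(t) = lim_{p→0} p*Y(p) where Y(p) = T(p)/p.
= lim_{p→0} T(p) = T(0) = num(0)/den(0) = 0.5/0.4 = 1.25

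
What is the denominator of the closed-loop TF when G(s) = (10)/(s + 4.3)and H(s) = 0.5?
Characteristic poly = G_den * H_den + G_num * H_num = (s + 4.3) + (5) = s + 9.3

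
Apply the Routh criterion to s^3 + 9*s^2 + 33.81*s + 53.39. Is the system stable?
Routh array:
s^3: [1, 33.81]; s^2: [9, 53.39]; s^1: [27.8778]; s^0: [53.39]
First column: [1, 9, 27.8778, 53.39]. Sign changes = 0.
Yes, stable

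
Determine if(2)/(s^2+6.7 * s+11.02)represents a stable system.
Denominator: s^2 + 6.7*s + 11.02 = (s + 3.8)(s + 2.9). Poles: -2.9, -3.8. All Re(p)<0: Yes (stable)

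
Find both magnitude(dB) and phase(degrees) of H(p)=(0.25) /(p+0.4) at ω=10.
Substitute p = j*10: H(j10) = 0.000998403 - 0.0249601j.
|H| = 20*log₁₀(sqrt(Re²+Im²)) = -32.05 dB.
∠H = atan2(Im, Re) = -87.71°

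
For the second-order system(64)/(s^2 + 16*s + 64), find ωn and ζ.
Standard form: ωn²/(s²+2ζωn·s+ωn²).
const=64=ωn² → ωn=8, s coeff=16=2ζωn → ζ=1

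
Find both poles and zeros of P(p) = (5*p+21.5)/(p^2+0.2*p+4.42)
Set denominator = 0: p^2 + 0.2*p + 4.42 = 0 → Poles: -0.1 + 2.1j, -0.1 - 2.1j
Set numerator = 0: 5*p + 21.5 = 0 → Zeros: -4.3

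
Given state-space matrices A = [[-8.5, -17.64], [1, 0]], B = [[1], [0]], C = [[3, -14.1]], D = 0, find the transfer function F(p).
F(p) = C(pI - A)⁻¹B + D.
Characteristic polynomial det(pI - A) = p^2 + 8.5*p + 17.64.
Numerator from C·adj(pI-A)·B + D·det(pI-A) = 3*p - 14.1.
F(p) = (3*p - 14.1)/(p^2 + 8.5*p + 17.64)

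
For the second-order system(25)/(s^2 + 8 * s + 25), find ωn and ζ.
Standard form: ωn²/(s²+2ζωn·s+ωn²).
const=25=ωn² → ωn=5, s coeff=8=2ζωn → ζ=0.8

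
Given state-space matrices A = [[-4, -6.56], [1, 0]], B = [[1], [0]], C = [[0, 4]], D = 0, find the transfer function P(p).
P(p) = C(pI - A)⁻¹B + D.
Characteristic polynomial det(pI - A) = p^2 + 4*p + 6.56.
Numerator from C·adj(pI-A)·B + D·det(pI-A) = 4.
P(p) = (4)/(p^2 + 4*p + 6.56)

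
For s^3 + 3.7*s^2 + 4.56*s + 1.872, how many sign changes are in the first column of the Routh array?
Routh array:
s^3: [1, 4.56]; s^2: [3.7, 1.872]; s^1: [4.05405]; s^0: [1.872]
First column: [1, 3.7, 4.05405, 1.872]. Sign changes = 0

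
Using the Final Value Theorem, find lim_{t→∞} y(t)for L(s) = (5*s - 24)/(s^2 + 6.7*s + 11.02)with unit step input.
FVT: lim_{t→∞} y(t) = lim_{s→0} s*Y(s) where Y(s) = L(s)/s.
= lim_{s→0} L(s) = L(0) = num(0)/den(0) = -24/11.02 = -2.178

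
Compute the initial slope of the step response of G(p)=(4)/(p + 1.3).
IVT: y'(0⁺) = lim_{p→∞} p²·Y(p) = lim_{p→∞} p·G(p).
deg(num) = 0, deg(den) = 1, relative degree = 1, so p·G(p) → (leading num)/(leading den) = 4/1 = 4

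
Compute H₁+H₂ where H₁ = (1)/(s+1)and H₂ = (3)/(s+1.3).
Parallel: H = H₁ + H₂ = (n₁·d₂ + n₂·d₁)/(d₁·d₂).
n₁·d₂ = s + 1.3. n₂·d₁ = 3*s + 3. Sum = 4*s + 4.3. d₁·d₂ = s^2 + 2.3*s + 1.3.
H(s) = (4*s + 4.3)/(s^2 + 2.3*s + 1.3)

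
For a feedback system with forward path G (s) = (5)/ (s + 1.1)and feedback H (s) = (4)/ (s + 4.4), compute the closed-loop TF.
Closed-loop T = G/(1+GH).
Numerator: G_num * H_den = 5*s + 22.
Denominator: G_den * H_den + G_num * H_num = (s^2 + 5.5*s + 4.84) + (20) = s^2 + 5.5*s + 24.84.
T(s) = (5*s + 22)/(s^2 + 5.5*s + 24.84)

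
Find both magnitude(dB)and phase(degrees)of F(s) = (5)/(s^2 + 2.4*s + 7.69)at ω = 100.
Substitute s = j*100: F(j100) = -0.000500096 - 1.20115e-05j.
|F| = 20*log₁₀(sqrt(Re²+Im²)) = -66.02 dB.
∠F = atan2(Im, Re) = -178.62°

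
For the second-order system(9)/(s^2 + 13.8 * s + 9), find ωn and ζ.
Standard form: ωn²/(s²+2ζωn·s+ωn²).
const=9=ωn² → ωn=3, s coeff=13.8=2ζωn → ζ=2.3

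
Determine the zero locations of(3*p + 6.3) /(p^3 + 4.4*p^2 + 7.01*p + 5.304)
Set numerator = 0: 3*p + 6.3 = 0 → Zeros: -2.1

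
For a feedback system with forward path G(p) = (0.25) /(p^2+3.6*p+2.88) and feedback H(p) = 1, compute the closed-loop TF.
Closed-loop T = G/(1+GH).
Numerator: G_num * H_den = 0.25.
Denominator: G_den * H_den + G_num * H_num = (p^2 + 3.6*p + 2.88) + (0.25) = p^2 + 3.6*p + 3.13.
T(p) = (0.25)/(p^2 + 3.6*p + 3.13)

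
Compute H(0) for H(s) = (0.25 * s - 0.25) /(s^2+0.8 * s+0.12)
DC gain = H(0) = num(0)/den(0) = -0.25/0.12 = -2.083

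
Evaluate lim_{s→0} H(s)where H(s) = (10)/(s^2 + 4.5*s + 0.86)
DC gain = H(0) = num(0)/den(0) = 10/0.86 = 11.63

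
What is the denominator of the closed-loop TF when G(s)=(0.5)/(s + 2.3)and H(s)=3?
Characteristic poly = G_den * H_den + G_num * H_num = (s + 2.3) + (1.5) = s + 3.8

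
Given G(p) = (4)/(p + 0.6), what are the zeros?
Numerator is a nonzero constant (4) → Zeros: none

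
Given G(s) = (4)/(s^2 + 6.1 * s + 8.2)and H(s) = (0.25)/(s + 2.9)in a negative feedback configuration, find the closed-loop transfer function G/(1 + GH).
Closed-loop T = G/(1+GH).
Numerator: G_num * H_den = 4*s + 11.6.
Denominator: G_den * H_den + G_num * H_num = (s^3 + 9*s^2 + 25.89*s + 23.78) + (1) = s^3 + 9*s^2 + 25.89*s + 24.78.
T(s) = (4*s + 11.6)/(s^3 + 9*s^2 + 25.89*s + 24.78)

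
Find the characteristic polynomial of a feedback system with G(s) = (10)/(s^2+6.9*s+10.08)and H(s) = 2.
Characteristic poly = G_den * H_den + G_num * H_num = (s^2 + 6.9*s + 10.08) + (20) = s^2 + 6.9*s + 30.08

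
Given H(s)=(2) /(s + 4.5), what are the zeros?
Numerator is a nonzero constant (2) → Zeros: none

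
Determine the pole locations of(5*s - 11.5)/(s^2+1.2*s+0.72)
Set denominator = 0: s^2 + 1.2*s + 0.72 = 0 → Poles: -0.6 + 0.6j, -0.6 - 0.6j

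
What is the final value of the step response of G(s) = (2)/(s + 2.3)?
FVT: lim_{t→∞} y(t) = lim_{s→0} s*Y(s) where Y(s) = G(s)/s.
= lim_{s→0} G(s) = G(0) = num(0)/den(0) = 2/2.3 = 0.8696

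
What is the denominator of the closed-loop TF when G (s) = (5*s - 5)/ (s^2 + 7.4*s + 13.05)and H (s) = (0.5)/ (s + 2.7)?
Characteristic poly = G_den * H_den + G_num * H_num = (s^3 + 10.1*s^2 + 33.03*s + 35.235) + (2.5*s - 2.5) = s^3 + 10.1*s^2 + 35.53*s + 32.735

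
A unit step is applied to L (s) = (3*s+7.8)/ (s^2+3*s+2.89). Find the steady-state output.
FVT: lim_{t→∞} y(t) = lim_{s→0} s*Y(s) where Y(s) = L(s)/s.
= lim_{s→0} L(s) = L(0) = num(0)/den(0) = 7.8/2.89 = 2.699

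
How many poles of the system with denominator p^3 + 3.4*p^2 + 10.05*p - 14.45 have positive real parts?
p^3 + 3.4*p^2 + 10.05*p - 14.45 = (p - 1)(p^2 + 4.4*p + 14.45). Poles: -2.2 + 3.1j, -2.2 - 3.1j, 1. RHP poles (Re>0): 1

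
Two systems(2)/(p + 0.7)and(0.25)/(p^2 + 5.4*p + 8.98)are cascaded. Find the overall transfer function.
Series: H = H₁ · H₂ = (n₁·n₂)/(d₁·d₂).
Num: n₁·n₂ = 0.5. Den: d₁·d₂ = p^3 + 6.1*p^2 + 12.76*p + 6.286.
H(p) = (0.5)/(p^3 + 6.1*p^2 + 12.76*p + 6.286)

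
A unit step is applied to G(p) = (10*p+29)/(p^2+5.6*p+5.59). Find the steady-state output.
FVT: lim_{t→∞} y(t) = lim_{p→0} p*Y(p) where Y(p) = G(p)/p.
= lim_{p→0} G(p) = G(0) = num(0)/den(0) = 29/5.59 = 5.188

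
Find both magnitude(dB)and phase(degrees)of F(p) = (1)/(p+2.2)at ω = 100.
Substitute p = j*100: F(j100) = 0.000219894 - 0.00999516j.
|F| = 20*log₁₀(sqrt(Re²+Im²)) = -40.00 dB.
∠F = atan2(Im, Re) = -88.74°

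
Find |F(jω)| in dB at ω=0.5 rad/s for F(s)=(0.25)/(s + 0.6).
Substitute s = j*0.5: F(j0.5) = 0.245902 - 0.204918j.
|F(j0.5)| = sqrt(Re² + Im²) = 0.3201.
20*log₁₀(0.3201) = -9.89 dB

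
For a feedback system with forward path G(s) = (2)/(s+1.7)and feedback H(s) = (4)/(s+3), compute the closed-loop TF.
Closed-loop T = G/(1+GH).
Numerator: G_num * H_den = 2*s + 6.
Denominator: G_den * H_den + G_num * H_num = (s^2 + 4.7*s + 5.1) + (8) = s^2 + 4.7*s + 13.1.
T(s) = (2*s + 6)/(s^2 + 4.7*s + 13.1)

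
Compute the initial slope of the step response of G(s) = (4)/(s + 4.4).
IVT: y'(0⁺) = lim_{s→∞} s²·Y(s) = lim_{s→∞} s·G(s).
deg(num) = 0, deg(den) = 1, relative degree = 1, so s·G(s) → (leading num)/(leading den) = 4/1 = 4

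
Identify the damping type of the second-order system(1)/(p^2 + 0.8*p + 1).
Standard form: ωn²/(p²+2ζωn·p+ωn²) gives ωn=1, ζ=0.4.
Underdamped (ζ = 0.4 < 1)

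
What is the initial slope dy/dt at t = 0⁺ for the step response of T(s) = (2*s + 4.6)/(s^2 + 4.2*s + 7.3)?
IVT: y'(0⁺) = lim_{s→∞} s²·Y(s) = lim_{s→∞} s·T(s).
deg(num) = 1, deg(den) = 2, relative degree = 1, so s·T(s) → (leading num)/(leading den) = 2/1 = 2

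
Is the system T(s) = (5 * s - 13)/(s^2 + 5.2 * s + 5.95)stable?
Denominator: s^2 + 5.2*s + 5.95 = (s + 3.5)(s + 1.7). Poles: -1.7, -3.5. All Re(p)<0: Yes (stable)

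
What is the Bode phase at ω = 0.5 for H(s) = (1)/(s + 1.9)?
Substitute s = j*0.5: H(j0.5) = 0.492228 - 0.129534j.
∠H(j0.5) = atan2(Im, Re) = atan2(-0.129534, 0.492228) = -14.74°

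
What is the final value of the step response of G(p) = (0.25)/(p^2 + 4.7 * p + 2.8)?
FVT: lim_{t→∞} y(t) = lim_{p→0} p*Y(p) where Y(p) = G(p)/p.
= lim_{p→0} G(p) = G(0) = num(0)/den(0) = 0.25/2.8 = 0.08929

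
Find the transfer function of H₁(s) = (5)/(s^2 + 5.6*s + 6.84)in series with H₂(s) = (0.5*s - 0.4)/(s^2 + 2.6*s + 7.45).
Series: H = H₁ · H₂ = (n₁·n₂)/(d₁·d₂).
Num: n₁·n₂ = 2.5*s - 2. Den: d₁·d₂ = s^4 + 8.2*s^3 + 28.85*s^2 + 59.504*s + 50.958.
H(s) = (2.5*s - 2)/(s^4 + 8.2*s^3 + 28.85*s^2 + 59.504*s + 50.958)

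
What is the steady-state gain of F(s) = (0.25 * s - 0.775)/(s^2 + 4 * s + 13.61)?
DC gain = F(0) = num(0)/den(0) = -0.775/13.61 = -0.05694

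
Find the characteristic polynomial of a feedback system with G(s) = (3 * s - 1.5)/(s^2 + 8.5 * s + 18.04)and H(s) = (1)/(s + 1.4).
Characteristic poly = G_den * H_den + G_num * H_num = (s^3 + 9.9*s^2 + 29.94*s + 25.256) + (3*s - 1.5) = s^3 + 9.9*s^2 + 32.94*s + 23.756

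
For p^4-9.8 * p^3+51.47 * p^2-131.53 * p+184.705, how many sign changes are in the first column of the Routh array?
Routh array:
p^4: [1, 51.47, 184.705]; p^3: [-9.8, -131.53]; p^2: [38.0486, 184.705]; p^1: [-83.9564]; p^0: [184.705]
First column: [1, -9.8, 38.0486, -83.9564, 184.705]. Sign changes = 4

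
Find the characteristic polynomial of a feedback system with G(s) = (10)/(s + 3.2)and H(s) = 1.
Characteristic poly = G_den * H_den + G_num * H_num = (s + 3.2) + (10) = s + 13.2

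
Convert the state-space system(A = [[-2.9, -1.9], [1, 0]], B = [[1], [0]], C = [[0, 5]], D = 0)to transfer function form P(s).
P(s) = C(sI - A)⁻¹B + D.
Characteristic polynomial det(sI - A) = s^2 + 2.9*s + 1.9.
Numerator from C·adj(sI-A)·B + D·det(sI-A) = 5.
P(s) = (5)/(s^2 + 2.9*s + 1.9)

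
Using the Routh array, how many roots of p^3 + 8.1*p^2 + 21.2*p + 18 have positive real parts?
Routh array:
p^3: [1, 21.2]; p^2: [8.1, 18]; p^1: [18.9778]; p^0: [18]
First column: [1, 8.1, 18.9778, 18]. Sign changes = RHP roots = 0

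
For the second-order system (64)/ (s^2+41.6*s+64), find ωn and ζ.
Standard form: ωn²/(s²+2ζωn·s+ωn²).
const=64=ωn² → ωn=8, s coeff=41.6=2ζωn → ζ=2.6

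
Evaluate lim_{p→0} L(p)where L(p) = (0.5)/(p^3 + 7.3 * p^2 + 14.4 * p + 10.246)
DC gain = L(0) = num(0)/den(0) = 0.5/10.246 = 0.0488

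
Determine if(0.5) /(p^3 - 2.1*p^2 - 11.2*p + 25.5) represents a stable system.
Denominator: p^3 - 2.1*p^2 - 11.2*p + 25.5 = (p - 2.5)(p + 3.4)(p - 3). Poles: -3.4, 2.5, 3. All Re(p)<0: No (unstable)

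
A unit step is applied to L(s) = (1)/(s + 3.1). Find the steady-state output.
FVT: lim_{t→∞} y(t) = lim_{s→0} s*Y(s) where Y(s) = L(s)/s.
= lim_{s→0} L(s) = L(0) = num(0)/den(0) = 1/3.1 = 0.3226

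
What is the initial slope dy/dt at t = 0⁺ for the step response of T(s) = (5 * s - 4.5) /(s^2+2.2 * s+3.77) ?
IVT: y'(0⁺) = lim_{s→∞} s²·Y(s) = lim_{s→∞} s·T(s).
deg(num) = 1, deg(den) = 2, relative degree = 1, so s·T(s) → (leading num)/(leading den) = 5/1 = 5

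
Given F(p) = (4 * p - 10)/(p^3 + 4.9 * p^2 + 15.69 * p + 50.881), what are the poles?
Set denominator = 0: p^3 + 4.9*p^2 + 15.69*p + 50.881 = (p + 4.1)(p^2 + 0.8*p + 12.41) = 0 → Poles: -0.4 + 3.5j, -0.4 - 3.5j, -4.1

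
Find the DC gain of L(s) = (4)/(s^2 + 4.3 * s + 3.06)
DC gain = L(0) = num(0)/den(0) = 4/3.06 = 1.307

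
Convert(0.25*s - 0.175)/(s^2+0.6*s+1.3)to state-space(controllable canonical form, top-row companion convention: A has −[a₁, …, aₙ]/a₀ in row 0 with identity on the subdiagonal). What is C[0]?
Reachable canonical form: C = numerator coefficients (right-aligned, zero-padded to length n).
num = 0.25*s - 0.175, C = [[0.25, -0.175]].
C[0] = 0.25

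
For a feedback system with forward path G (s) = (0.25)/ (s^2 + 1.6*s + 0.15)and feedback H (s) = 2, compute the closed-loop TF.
Closed-loop T = G/(1+GH).
Numerator: G_num * H_den = 0.25.
Denominator: G_den * H_den + G_num * H_num = (s^2 + 1.6*s + 0.15) + (0.5) = s^2 + 1.6*s + 0.65.
T(s) = (0.25)/(s^2 + 1.6*s + 0.65)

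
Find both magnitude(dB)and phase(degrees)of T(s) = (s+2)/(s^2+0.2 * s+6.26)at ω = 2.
Substitute s = j*2: T(j2) = 1.00995 + 0.706204j.
|T| = 20*log₁₀(sqrt(Re²+Im²)) = 1.81 dB.
∠T = atan2(Im, Re) = 34.96°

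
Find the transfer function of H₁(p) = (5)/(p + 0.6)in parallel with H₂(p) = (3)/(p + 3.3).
Parallel: H = H₁ + H₂ = (n₁·d₂ + n₂·d₁)/(d₁·d₂).
n₁·d₂ = 5*p + 16.5. n₂·d₁ = 3*p + 1.8. Sum = 8*p + 18.3. d₁·d₂ = p^2 + 3.9*p + 1.98.
H(p) = (8*p + 18.3)/(p^2 + 3.9*p + 1.98)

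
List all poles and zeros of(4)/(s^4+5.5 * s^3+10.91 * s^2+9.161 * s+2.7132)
Set denominator = 0: s^4 + 5.5*s^3 + 10.91*s^2 + 9.161*s + 2.7132 = (s + 1.7)(s + 0.7)(s + 1.9)(s + 1.2) = 0 → Poles: -0.7, -1.2, -1.7, -1.9
Numerator is a nonzero constant (4) → Zeros: none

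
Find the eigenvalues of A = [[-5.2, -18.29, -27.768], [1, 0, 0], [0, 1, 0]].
Eigenvalues solve det(λI - A) = 0.
Characteristic polynomial: λ^3 + 5.2*λ^2 + 18.29*λ + 27.768 = 0.
Factor: (λ + 2.4)(λ^2 + 2.8*λ + 11.57) = 0.
Roots: -1.4 + 3.1j, -1.4 - 3.1j, -2.4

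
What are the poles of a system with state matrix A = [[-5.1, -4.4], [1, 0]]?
Eigenvalues solve det(λI - A) = 0.
Characteristic polynomial: λ^2 + 5.1*λ + 4.4 = 0.
Factor: (λ + 1.1)(λ + 4) = 0.
Roots: -1.1, -4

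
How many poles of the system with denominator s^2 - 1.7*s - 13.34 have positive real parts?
s^2 - 1.7*s - 13.34 = (s - 4.6)(s + 2.9). Poles: -2.9, 4.6. RHP poles (Re>0): 1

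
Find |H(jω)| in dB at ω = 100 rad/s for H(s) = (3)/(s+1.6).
Substitute s = j*100: H(j100) = 0.000479877 - 0.0299923j.
|H(j100)| = sqrt(Re² + Im²) = 0.03.
20*log₁₀(0.03) = -30.46 dB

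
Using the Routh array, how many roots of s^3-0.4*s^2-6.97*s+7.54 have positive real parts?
Routh array:
s^3: [1, -6.97]; s^2: [-0.4, 7.54]; s^1: [11.88]; s^0: [7.54]
First column: [1, -0.4, 11.88, 7.54]. Sign changes = RHP roots = 2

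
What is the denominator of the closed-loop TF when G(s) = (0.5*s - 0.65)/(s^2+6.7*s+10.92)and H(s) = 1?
Characteristic poly = G_den * H_den + G_num * H_num = (s^2 + 6.7*s + 10.92) + (0.5*s - 0.65) = s^2 + 7.2*s + 10.27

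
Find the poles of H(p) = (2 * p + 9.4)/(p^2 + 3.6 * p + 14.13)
Set denominator = 0: p^2 + 3.6*p + 14.13 = 0 → Poles: -1.8 + 3.3j, -1.8 - 3.3j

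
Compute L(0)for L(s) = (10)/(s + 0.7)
DC gain = L(0) = num(0)/den(0) = 10/0.7 = 14.29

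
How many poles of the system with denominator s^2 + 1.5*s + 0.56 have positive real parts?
s^2 + 1.5*s + 0.56 = (s + 0.8)(s + 0.7). Poles: -0.7, -0.8. RHP poles (Re>0): 0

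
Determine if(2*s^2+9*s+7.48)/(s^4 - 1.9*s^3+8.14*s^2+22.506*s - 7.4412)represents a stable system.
Denominator: s^4 - 1.9*s^3 + 8.14*s^2 + 22.506*s - 7.4412 = (s - 0.3)(s + 1.8)(s^2 - 3.4*s + 13.78). Poles: -1.8, 0.3, 1.7 + 3.3j, 1.7 - 3.3j. All Re(p)<0: No (unstable)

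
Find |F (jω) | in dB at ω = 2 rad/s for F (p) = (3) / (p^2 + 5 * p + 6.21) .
Substitute p = j*2: F(j2) = 0.0632126 - 0.28603j.
|F(j2)| = sqrt(Re² + Im²) = 0.2929.
20*log₁₀(0.2929) = -10.66 dB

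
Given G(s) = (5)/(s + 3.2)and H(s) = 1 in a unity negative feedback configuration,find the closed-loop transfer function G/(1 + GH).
Closed-loop T = G/(1+GH).
Numerator: G_num * H_den = 5.
Denominator: G_den * H_den + G_num * H_num = (s + 3.2) + (5) = s + 8.2.
T(s) = (5)/(s + 8.2)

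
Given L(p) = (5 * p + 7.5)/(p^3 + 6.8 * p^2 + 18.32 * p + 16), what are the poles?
Set denominator = 0: p^3 + 6.8*p^2 + 18.32*p + 16 = (p + 1.6)(p^2 + 5.2*p + 10) = 0 → Poles: -1.6, -2.6 + 1.8j, -2.6 - 1.8j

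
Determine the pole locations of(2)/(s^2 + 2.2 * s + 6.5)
Set denominator = 0: s^2 + 2.2*s + 6.5 = 0 → Poles: -1.1 + 2.3j, -1.1 - 2.3j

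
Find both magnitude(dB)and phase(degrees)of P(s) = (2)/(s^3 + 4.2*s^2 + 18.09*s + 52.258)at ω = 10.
Substitute s = j*10: P(j10) = -0.000912331 + 0.00203211j.
|P| = 20*log₁₀(sqrt(Re²+Im²)) = -53.04 dB.
∠P = atan2(Im, Re) = 114.18° (principal value).
Summing the individual angle contributions Σ∠(j10 − zᵢ) − Σ∠(j10 − pₖ) over the 0 zero(s) and 3 pole(s), each followed continuously from ω = 0 (DC phase referenced to (−180°, 180°]), gives -245.82°, i.e. the principal value - 360°. Continuous Bode phase = -245.82°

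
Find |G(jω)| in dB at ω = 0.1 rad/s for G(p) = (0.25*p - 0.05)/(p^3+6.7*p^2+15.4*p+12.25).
Substitute p = j*0.1: G(j0.1) = -0.00378447 + 0.00253011j.
|G(j0.1)| = sqrt(Re² + Im²) = 0.004552.
20*log₁₀(0.004552) = -46.84 dB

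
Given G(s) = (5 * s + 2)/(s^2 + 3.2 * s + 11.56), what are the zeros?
Set numerator = 0: 5*s + 2 = 0 → Zeros: -0.4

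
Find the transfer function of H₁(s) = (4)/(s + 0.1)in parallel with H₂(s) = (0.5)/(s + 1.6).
Parallel: H = H₁ + H₂ = (n₁·d₂ + n₂·d₁)/(d₁·d₂).
n₁·d₂ = 4*s + 6.4. n₂·d₁ = 0.5*s + 0.05. Sum = 4.5*s + 6.45. d₁·d₂ = s^2 + 1.7*s + 0.16.
H(s) = (4.5*s + 6.45)/(s^2 + 1.7*s + 0.16)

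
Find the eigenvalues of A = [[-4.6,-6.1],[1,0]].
Eigenvalues solve det(λI - A) = 0.
Characteristic polynomial: λ^2 + 4.6*λ + 6.1 = 0.
Roots: -2.3 + 0.9j, -2.3 - 0.9j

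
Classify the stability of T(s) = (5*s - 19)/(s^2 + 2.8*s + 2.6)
Denominator: s^2 + 2.8*s + 2.6. Poles: -1.4 + 0.8j, -1.4 - 0.8j. Stable (all poles in LHP)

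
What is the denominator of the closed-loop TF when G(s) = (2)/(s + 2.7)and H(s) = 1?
Characteristic poly = G_den * H_den + G_num * H_num = (s + 2.7) + (2) = s + 4.7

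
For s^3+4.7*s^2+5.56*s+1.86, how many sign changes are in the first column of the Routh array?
Routh array:
s^3: [1, 5.56]; s^2: [4.7, 1.86]; s^1: [5.16426]; s^0: [1.86]
First column: [1, 4.7, 5.16426, 1.86]. Sign changes = 0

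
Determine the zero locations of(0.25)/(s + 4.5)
Numerator is a nonzero constant (0.25) → Zeros: none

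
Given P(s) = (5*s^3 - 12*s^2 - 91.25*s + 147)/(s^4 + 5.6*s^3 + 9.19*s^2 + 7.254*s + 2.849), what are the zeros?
Set numerator = 0: 5*s^3 - 12*s^2 - 91.25*s + 147 = 5*(s - 1.5)(s - 4.9)(s + 4) = 0 → Zeros: -4, 1.5, 4.9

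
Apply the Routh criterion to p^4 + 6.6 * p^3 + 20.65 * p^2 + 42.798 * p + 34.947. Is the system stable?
Routh array:
p^4: [1, 20.65, 34.947]; p^3: [6.6, 42.798]; p^2: [14.1655, 34.947]; p^1: [26.5154]; p^0: [34.947]
First column: [1, 6.6, 14.1655, 26.5154, 34.947]. Sign changes = 0.
Yes, stable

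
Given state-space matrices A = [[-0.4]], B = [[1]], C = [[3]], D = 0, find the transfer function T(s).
T(s) = C(sI - A)⁻¹B + D.
Characteristic polynomial det(sI - A) = s + 0.4.
Numerator from C·adj(sI-A)·B + D·det(sI-A) = 3.
T(s) = (3)/(s + 0.4)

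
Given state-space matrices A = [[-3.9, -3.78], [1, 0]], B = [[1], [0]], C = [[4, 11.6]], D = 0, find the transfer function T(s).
T(s) = C(sI - A)⁻¹B + D.
Characteristic polynomial det(sI - A) = s^2 + 3.9*s + 3.78.
Numerator from C·adj(sI-A)·B + D·det(sI-A) = 4*s + 11.6.
T(s) = (4*s + 11.6)/(s^2 + 3.9*s + 3.78)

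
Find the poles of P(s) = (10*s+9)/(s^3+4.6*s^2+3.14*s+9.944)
Set denominator = 0: s^3 + 4.6*s^2 + 3.14*s + 9.944 = (s + 4.4)(s^2 + 0.2*s + 2.26) = 0 → Poles: -0.1 + 1.5j, -0.1 - 1.5j, -4.4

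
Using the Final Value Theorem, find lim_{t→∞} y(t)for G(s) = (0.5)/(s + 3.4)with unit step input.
FVT: lim_{t→∞} y(t) = lim_{s→0} s*Y(s) where Y(s) = G(s)/s.
= lim_{s→0} G(s) = G(0) = num(0)/den(0) = 0.5/3.4 = 0.1471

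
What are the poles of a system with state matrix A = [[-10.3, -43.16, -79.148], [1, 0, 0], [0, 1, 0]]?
Eigenvalues solve det(λI - A) = 0.
Characteristic polynomial: λ^3 + 10.3*λ^2 + 43.16*λ + 79.148 = 0.
Factor: (λ + 4.7)(λ^2 + 5.6*λ + 16.84) = 0.
Roots: -2.8 + 3j, -2.8 - 3j, -4.7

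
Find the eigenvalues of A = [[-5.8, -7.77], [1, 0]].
Eigenvalues solve det(λI - A) = 0.
Characteristic polynomial: λ^2 + 5.8*λ + 7.77 = 0.
Factor: (λ + 2.1)(λ + 3.7) = 0.
Roots: -2.1, -3.7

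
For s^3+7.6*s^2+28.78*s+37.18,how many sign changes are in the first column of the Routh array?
Routh array:
s^3: [1, 28.78]; s^2: [7.6, 37.18]; s^1: [23.8879]; s^0: [37.18]
First column: [1, 7.6, 23.8879, 37.18]. Sign changes = 0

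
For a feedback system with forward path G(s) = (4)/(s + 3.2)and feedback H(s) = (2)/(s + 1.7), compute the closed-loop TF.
Closed-loop T = G/(1+GH).
Numerator: G_num * H_den = 4*s + 6.8.
Denominator: G_den * H_den + G_num * H_num = (s^2 + 4.9*s + 5.44) + (8) = s^2 + 4.9*s + 13.44.
T(s) = (4*s + 6.8)/(s^2 + 4.9*s + 13.44)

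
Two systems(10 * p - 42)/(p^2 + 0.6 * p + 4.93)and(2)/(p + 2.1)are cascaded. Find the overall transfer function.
Series: H = H₁ · H₂ = (n₁·n₂)/(d₁·d₂).
Num: n₁·n₂ = 20*p - 84. Den: d₁·d₂ = p^3 + 2.7*p^2 + 6.19*p + 10.353.
H(p) = (20*p - 84)/(p^3 + 2.7*p^2 + 6.19*p + 10.353)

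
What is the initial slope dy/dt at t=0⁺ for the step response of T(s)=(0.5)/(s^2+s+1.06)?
IVT: y'(0⁺) = lim_{s→∞} s²·Y(s) = lim_{s→∞} s·T(s).
deg(num) = 0, deg(den) = 2, relative degree = 2 ≥ 2, so s·T(s) → 0. Initial slope = 0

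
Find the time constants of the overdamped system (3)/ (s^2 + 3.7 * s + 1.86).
Overdamped: real poles at -0.6, -3.1. τ = -1/pole → τ₁ = 1.667, τ₂ = 0.3226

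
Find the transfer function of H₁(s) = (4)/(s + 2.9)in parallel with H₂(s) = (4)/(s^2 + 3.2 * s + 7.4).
Parallel: H = H₁ + H₂ = (n₁·d₂ + n₂·d₁)/(d₁·d₂).
n₁·d₂ = 4*s^2 + 12.8*s + 29.6. n₂·d₁ = 4*s + 11.6. Sum = 4*s^2 + 16.8*s + 41.2. d₁·d₂ = s^3 + 6.1*s^2 + 16.68*s + 21.46.
H(s) = (4*s^2 + 16.8*s + 41.2)/(s^3 + 6.1*s^2 + 16.68*s + 21.46)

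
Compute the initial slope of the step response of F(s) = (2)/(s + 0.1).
IVT: y'(0⁺) = lim_{s→∞} s²·Y(s) = lim_{s→∞} s·F(s).
deg(num) = 0, deg(den) = 1, relative degree = 1, so s·F(s) → (leading num)/(leading den) = 2/1 = 2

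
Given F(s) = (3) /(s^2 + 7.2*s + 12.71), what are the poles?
Set denominator = 0: s^2 + 7.2*s + 12.71 = (s + 3.1)(s + 4.1) = 0 → Poles: -3.1, -4.1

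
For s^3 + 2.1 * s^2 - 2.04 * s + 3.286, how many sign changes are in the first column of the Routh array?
Routh array:
s^3: [1, -2.04]; s^2: [2.1, 3.286]; s^1: [-3.60476]; s^0: [3.286]
First column: [1, 2.1, -3.60476, 3.286]. Sign changes = 2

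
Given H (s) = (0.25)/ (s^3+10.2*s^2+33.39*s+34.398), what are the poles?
Set denominator = 0: s^3 + 10.2*s^2 + 33.39*s + 34.398 = (s + 4.2)(s + 2.1)(s + 3.9) = 0 → Poles: -2.1, -3.9, -4.2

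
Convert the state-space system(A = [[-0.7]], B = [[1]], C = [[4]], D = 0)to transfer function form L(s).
L(s) = C(sI - A)⁻¹B + D.
Characteristic polynomial det(sI - A) = s + 0.7.
Numerator from C·adj(sI-A)·B + D·det(sI-A) = 4.
L(s) = (4)/(s + 0.7)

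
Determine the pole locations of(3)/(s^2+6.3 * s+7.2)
Set denominator = 0: s^2 + 6.3*s + 7.2 = (s + 4.8)(s + 1.5) = 0 → Poles: -1.5, -4.8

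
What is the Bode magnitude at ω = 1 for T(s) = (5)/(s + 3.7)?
Substitute s = j*1: T(j1) = 1.25936 - 0.340368j.
|T(j1)| = sqrt(Re² + Im²) = 1.305.
20*log₁₀(1.305) = 2.31 dB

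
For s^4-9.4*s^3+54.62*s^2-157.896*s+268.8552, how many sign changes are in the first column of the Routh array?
Routh array:
s^4: [1, 54.62, 268.8552]; s^3: [-9.4, -157.896]; s^2: [37.8226, 268.8552]; s^1: [-91.0777]; s^0: [268.8552]
First column: [1, -9.4, 37.8226, -91.0777, 268.8552]. Sign changes = 4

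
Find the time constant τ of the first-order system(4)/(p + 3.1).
First-order system: τ = -1/pole. Pole = -3.1. τ = -1/(-3.1) = 0.3226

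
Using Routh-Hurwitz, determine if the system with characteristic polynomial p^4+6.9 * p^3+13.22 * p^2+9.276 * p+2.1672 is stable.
Routh array:
p^4: [1, 13.22, 2.1672]; p^3: [6.9, 9.276]; p^2: [11.8757, 2.1672]; p^1: [8.01681]; p^0: [2.1672]
First column: [1, 6.9, 11.8757, 8.01681, 2.1672]. Sign changes = 0.
Yes, stable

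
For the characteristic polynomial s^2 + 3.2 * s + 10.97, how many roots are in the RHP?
Poles: -1.6 + 2.9j, -1.6 - 2.9j. RHP poles (Re>0): 0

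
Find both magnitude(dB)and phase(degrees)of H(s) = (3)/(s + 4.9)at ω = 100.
Substitute s = j*100: H(j100) = 0.00146648 - 0.0299281j.
|H| = 20*log₁₀(sqrt(Re²+Im²)) = -30.47 dB.
∠H = atan2(Im, Re) = -87.19°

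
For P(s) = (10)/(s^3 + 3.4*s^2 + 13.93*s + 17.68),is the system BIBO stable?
Denominator: s^3 + 3.4*s^2 + 13.93*s + 17.68 = (s + 1.6)(s^2 + 1.8*s + 11.05). Poles: -0.9 + 3.2j, -0.9 - 3.2j, -1.6. All Re(p)<0: Yes (stable)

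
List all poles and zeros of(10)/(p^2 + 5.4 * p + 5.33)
Set denominator = 0: p^2 + 5.4*p + 5.33 = (p + 1.3)(p + 4.1) = 0 → Poles: -1.3, -4.1
Numerator is a nonzero constant (10) → Zeros: none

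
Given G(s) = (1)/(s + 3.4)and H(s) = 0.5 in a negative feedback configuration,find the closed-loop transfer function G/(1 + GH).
Closed-loop T = G/(1+GH).
Numerator: G_num * H_den = 1.
Denominator: G_den * H_den + G_num * H_num = (s + 3.4) + (0.5) = s + 3.9.
T(s) = (1)/(s + 3.9)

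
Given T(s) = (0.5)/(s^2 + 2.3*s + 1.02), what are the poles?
Set denominator = 0: s^2 + 2.3*s + 1.02 = (s + 0.6)(s + 1.7) = 0 → Poles: -0.6, -1.7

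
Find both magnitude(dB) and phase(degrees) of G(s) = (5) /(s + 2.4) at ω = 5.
Substitute s = j*5: G(j5) = 0.390117 - 0.812744j.
|G| = 20*log₁₀(sqrt(Re²+Im²)) = -0.90 dB.
∠G = atan2(Im, Re) = -64.36°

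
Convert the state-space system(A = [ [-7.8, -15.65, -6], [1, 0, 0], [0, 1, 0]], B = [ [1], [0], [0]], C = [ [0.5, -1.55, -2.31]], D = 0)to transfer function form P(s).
P(s) = C(sI - A)⁻¹B + D.
Characteristic polynomial det(sI - A) = s^3 + 7.8*s^2 + 15.65*s + 6.
Numerator from C·adj(sI-A)·B + D·det(sI-A) = 0.5*s^2 - 1.55*s - 2.31.
P(s) = (0.5*s^2 - 1.55*s - 2.31)/(s^3 + 7.8*s^2 + 15.65*s + 6)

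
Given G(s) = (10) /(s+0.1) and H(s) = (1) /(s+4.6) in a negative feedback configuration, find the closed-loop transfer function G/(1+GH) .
Closed-loop T = G/(1+GH).
Numerator: G_num * H_den = 10*s + 46.
Denominator: G_den * H_den + G_num * H_num = (s^2 + 4.7*s + 0.46) + (10) = s^2 + 4.7*s + 10.46.
T(s) = (10*s + 46)/(s^2 + 4.7*s + 10.46)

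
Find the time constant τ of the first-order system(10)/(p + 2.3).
First-order system: τ = -1/pole. Pole = -2.3. τ = -1/(-2.3) = 0.4348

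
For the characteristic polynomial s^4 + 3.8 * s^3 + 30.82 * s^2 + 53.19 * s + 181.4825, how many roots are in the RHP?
s^4 + 3.8*s^3 + 30.82*s^2 + 53.19*s + 181.4825 = (s^2 + 2.2*s + 11.45)(s^2 + 1.6*s + 15.85). Poles: -0.8 + 3.9j, -0.8 - 3.9j, -1.1 + 3.2j, -1.1 - 3.2j. RHP poles (Re>0): 0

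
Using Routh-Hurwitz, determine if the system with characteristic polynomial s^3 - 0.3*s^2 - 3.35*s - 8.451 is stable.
Routh array:
s^3: [1, -3.35]; s^2: [-0.3, -8.451]; s^1: [-31.52]; s^0: [-8.451]
First column: [1, -0.3, -31.52, -8.451]. Sign changes = 1.
No, unstable (1 RHP root(s))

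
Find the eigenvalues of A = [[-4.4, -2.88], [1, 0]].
Eigenvalues solve det(λI - A) = 0.
Characteristic polynomial: λ^2 + 4.4*λ + 2.88 = 0.
Factor: (λ + 3.6)(λ + 0.8) = 0.
Roots: -0.8, -3.6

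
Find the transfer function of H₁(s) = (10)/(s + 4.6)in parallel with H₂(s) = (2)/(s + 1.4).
Parallel: H = H₁ + H₂ = (n₁·d₂ + n₂·d₁)/(d₁·d₂).
n₁·d₂ = 10*s + 14. n₂·d₁ = 2*s + 9.2. Sum = 12*s + 23.2. d₁·d₂ = s^2 + 6*s + 6.44.
H(s) = (12*s + 23.2)/(s^2 + 6*s + 6.44)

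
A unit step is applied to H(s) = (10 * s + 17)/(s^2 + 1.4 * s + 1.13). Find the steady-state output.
FVT: lim_{t→∞} y(t) = lim_{s→0} s*Y(s) where Y(s) = H(s)/s.
= lim_{s→0} H(s) = H(0) = num(0)/den(0) = 17/1.13 = 15.04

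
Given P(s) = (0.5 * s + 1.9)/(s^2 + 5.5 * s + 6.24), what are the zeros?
Set numerator = 0: 0.5*s + 1.9 = 0 → Zeros: -3.8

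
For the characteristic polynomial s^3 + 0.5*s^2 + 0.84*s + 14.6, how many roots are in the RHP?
s^3 + 0.5*s^2 + 0.84*s + 14.6 = (s + 2.5)(s^2 - 2*s + 5.84). Poles: -2.5, 1 + 2.2j, 1 - 2.2j. RHP poles (Re>0): 2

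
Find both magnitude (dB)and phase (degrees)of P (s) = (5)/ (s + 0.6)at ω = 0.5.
Substitute s = j*0.5: P(j0.5) = 4.91803 - 4.09836j.
|P| = 20*log₁₀(sqrt(Re²+Im²)) = 16.13 dB.
∠P = atan2(Im, Re) = -39.81°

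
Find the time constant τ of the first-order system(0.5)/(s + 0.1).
First-order system: τ = -1/pole. Pole = -0.1. τ = -1/(-0.1) = 10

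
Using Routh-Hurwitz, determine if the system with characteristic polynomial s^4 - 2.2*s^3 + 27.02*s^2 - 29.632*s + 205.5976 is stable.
Routh array:
s^4: [1, 27.02, 205.5976]; s^3: [-2.2, -29.632]; s^2: [13.5509, 205.5976]; s^1: [3.74692]; s^0: [205.5976]
First column: [1, -2.2, 13.5509, 3.74692, 205.5976]. Sign changes = 2.
No, unstable (2 RHP root(s))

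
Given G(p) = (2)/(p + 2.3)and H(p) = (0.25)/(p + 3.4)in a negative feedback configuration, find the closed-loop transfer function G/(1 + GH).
Closed-loop T = G/(1+GH).
Numerator: G_num * H_den = 2*p + 6.8.
Denominator: G_den * H_den + G_num * H_num = (p^2 + 5.7*p + 7.82) + (0.5) = p^2 + 5.7*p + 8.32.
T(p) = (2*p + 6.8)/(p^2 + 5.7*p + 8.32)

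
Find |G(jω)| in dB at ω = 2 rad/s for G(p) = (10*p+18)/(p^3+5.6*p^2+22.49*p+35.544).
Substitute p = j*2: G(j2) = 0.633774 - 0.261484j.
|G(j2)| = sqrt(Re² + Im²) = 0.6856.
20*log₁₀(0.6856) = -3.28 dB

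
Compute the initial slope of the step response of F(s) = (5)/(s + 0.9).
IVT: y'(0⁺) = lim_{s→∞} s²·Y(s) = lim_{s→∞} s·F(s).
deg(num) = 0, deg(den) = 1, relative degree = 1, so s·F(s) → (leading num)/(leading den) = 5/1 = 5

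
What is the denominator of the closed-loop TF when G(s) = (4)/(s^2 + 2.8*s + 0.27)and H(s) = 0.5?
Characteristic poly = G_den * H_den + G_num * H_num = (s^2 + 2.8*s + 0.27) + (2) = s^2 + 2.8*s + 2.27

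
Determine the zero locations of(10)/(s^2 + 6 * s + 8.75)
Numerator is a nonzero constant (10) → Zeros: none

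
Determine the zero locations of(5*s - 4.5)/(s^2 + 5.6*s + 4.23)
Set numerator = 0: 5*s - 4.5 = 0 → Zeros: 0.9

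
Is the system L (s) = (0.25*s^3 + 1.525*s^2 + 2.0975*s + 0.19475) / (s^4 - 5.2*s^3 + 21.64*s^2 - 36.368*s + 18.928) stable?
Denominator: s^4 - 5.2*s^3 + 21.64*s^2 - 36.368*s + 18.928 = (s - 1)(s - 1.4)(s^2 - 2.8*s + 13.52). Poles: 1, 1.4, 1.4 + 3.4j, 1.4 - 3.4j. All Re(p)<0: No (unstable)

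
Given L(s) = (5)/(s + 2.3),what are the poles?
Set denominator = 0: s + 2.3 = 0 → Poles: -2.3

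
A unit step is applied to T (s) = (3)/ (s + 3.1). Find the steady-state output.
FVT: lim_{t→∞} y(t) = lim_{s→0} s*Y(s) where Y(s) = T(s)/s.
= lim_{s→0} T(s) = T(0) = num(0)/den(0) = 3/3.1 = 0.9677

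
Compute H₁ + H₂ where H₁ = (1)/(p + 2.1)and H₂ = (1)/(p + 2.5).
Parallel: H = H₁ + H₂ = (n₁·d₂ + n₂·d₁)/(d₁·d₂).
n₁·d₂ = p + 2.5. n₂·d₁ = p + 2.1. Sum = 2*p + 4.6. d₁·d₂ = p^2 + 4.6*p + 5.25.
H(p) = (2*p + 4.6)/(p^2 + 4.6*p + 5.25)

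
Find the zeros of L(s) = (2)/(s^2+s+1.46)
Numerator is a nonzero constant (2) → Zeros: none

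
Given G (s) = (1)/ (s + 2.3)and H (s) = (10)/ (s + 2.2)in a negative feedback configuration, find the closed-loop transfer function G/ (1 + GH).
Closed-loop T = G/(1+GH).
Numerator: G_num * H_den = s + 2.2.
Denominator: G_den * H_den + G_num * H_num = (s^2 + 4.5*s + 5.06) + (10) = s^2 + 4.5*s + 15.06.
T(s) = (s + 2.2)/(s^2 + 4.5*s + 15.06)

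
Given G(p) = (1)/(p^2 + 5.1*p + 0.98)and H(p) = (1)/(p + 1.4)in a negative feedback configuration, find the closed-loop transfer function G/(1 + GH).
Closed-loop T = G/(1+GH).
Numerator: G_num * H_den = p + 1.4.
Denominator: G_den * H_den + G_num * H_num = (p^3 + 6.5*p^2 + 8.12*p + 1.372) + (1) = p^3 + 6.5*p^2 + 8.12*p + 2.372.
T(p) = (p + 1.4)/(p^3 + 6.5*p^2 + 8.12*p + 2.372)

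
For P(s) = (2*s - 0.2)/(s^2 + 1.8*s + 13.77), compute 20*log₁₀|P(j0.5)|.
Substitute s = j*0.5: P(j0.5) = -0.00982569 + 0.0746186j.
|P(j0.5)| = sqrt(Re² + Im²) = 0.07526.
20*log₁₀(0.07526) = -22.47 dB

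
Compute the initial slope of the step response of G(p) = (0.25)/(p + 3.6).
IVT: y'(0⁺) = lim_{p→∞} p²·Y(p) = lim_{p→∞} p·G(p).
deg(num) = 0, deg(den) = 1, relative degree = 1, so p·G(p) → (leading num)/(leading den) = 0.25/1 = 0.25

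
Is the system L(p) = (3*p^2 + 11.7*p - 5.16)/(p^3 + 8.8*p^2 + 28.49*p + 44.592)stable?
Denominator: p^3 + 8.8*p^2 + 28.49*p + 44.592 = (p + 4.8)(p^2 + 4*p + 9.29). Poles: -2 + 2.3j, -2 - 2.3j, -4.8. All Re(p)<0: Yes (stable)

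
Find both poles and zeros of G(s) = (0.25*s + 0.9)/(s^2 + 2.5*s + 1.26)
Set denominator = 0: s^2 + 2.5*s + 1.26 = (s + 0.7)(s + 1.8) = 0 → Poles: -0.7, -1.8
Set numerator = 0: 0.25*s + 0.9 = 0 → Zeros: -3.6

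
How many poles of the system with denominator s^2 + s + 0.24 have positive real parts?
s^2 + s + 0.24 = (s + 0.6)(s + 0.4). Poles: -0.4, -0.6. RHP poles (Re>0): 0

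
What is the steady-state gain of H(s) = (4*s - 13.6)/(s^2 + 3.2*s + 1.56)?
DC gain = H(0) = num(0)/den(0) = -13.6/1.56 = -8.718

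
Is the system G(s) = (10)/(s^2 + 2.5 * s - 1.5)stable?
Denominator: s^2 + 2.5*s - 1.5 = (s - 0.5)(s + 3). Poles: -3, 0.5. All Re(p)<0: No (unstable)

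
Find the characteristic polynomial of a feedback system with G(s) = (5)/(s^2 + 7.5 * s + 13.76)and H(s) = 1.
Characteristic poly = G_den * H_den + G_num * H_num = (s^2 + 7.5*s + 13.76) + (5) = s^2 + 7.5*s + 18.76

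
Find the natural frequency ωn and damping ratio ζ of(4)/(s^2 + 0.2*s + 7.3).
Underdamped: complex pole -0.1 + 2.7j. ωn = |pole| = 2.702, ζ = -Re(pole)/ωn = 0.03701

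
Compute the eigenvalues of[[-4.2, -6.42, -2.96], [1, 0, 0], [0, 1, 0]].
Eigenvalues solve det(λI - A) = 0.
Characteristic polynomial: λ^3 + 4.2*λ^2 + 6.42*λ + 2.96 = 0.
Factor: (λ + 0.8)(λ^2 + 3.4*λ + 3.7) = 0.
Roots: -0.8, -1.7 + 0.9j, -1.7 - 0.9j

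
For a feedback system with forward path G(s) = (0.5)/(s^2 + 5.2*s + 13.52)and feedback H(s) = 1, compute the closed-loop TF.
Closed-loop T = G/(1+GH).
Numerator: G_num * H_den = 0.5.
Denominator: G_den * H_den + G_num * H_num = (s^2 + 5.2*s + 13.52) + (0.5) = s^2 + 5.2*s + 14.02.
T(s) = (0.5)/(s^2 + 5.2*s + 14.02)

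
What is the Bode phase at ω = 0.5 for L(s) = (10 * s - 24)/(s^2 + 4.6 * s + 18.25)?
Substitute s = j*0.5: L(j0.5) = -1.27699 + 0.440949j.
∠L(j0.5) = atan2(Im, Re) = atan2(0.440949, -1.27699) = 160.95°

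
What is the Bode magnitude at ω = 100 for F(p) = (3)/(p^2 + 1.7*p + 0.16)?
Substitute p = j*100: F(j100) = -0.000299918 - 5.09869e-06j.
|F(j100)| = sqrt(Re² + Im²) = 0.0003.
20*log₁₀(0.0003) = -70.46 dB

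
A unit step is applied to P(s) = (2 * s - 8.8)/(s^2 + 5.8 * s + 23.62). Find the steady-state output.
FVT: lim_{t→∞} y(t) = lim_{s→0} s*Y(s) where Y(s) = P(s)/s.
= lim_{s→0} P(s) = P(0) = num(0)/den(0) = -8.8/23.62 = -0.3726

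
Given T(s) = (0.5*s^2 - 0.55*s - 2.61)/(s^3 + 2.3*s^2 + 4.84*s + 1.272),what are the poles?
Set denominator = 0: s^3 + 2.3*s^2 + 4.84*s + 1.272 = (s + 0.3)(s^2 + 2*s + 4.24) = 0 → Poles: -0.3, -1 + 1.8j, -1 - 1.8j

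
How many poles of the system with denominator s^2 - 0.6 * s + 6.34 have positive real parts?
Poles: 0.3 + 2.5j, 0.3 - 2.5j. RHP poles (Re>0): 2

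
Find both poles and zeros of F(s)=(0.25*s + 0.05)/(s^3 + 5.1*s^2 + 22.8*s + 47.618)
Set denominator = 0: s^3 + 5.1*s^2 + 22.8*s + 47.618 = (s + 2.9)(s^2 + 2.2*s + 16.42) = 0 → Poles: -1.1 + 3.9j, -1.1 - 3.9j, -2.9
Set numerator = 0: 0.25*s + 0.05 = 0 → Zeros: -0.2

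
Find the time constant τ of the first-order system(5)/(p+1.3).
First-order system: τ = -1/pole. Pole = -1.3. τ = -1/(-1.3) = 0.7692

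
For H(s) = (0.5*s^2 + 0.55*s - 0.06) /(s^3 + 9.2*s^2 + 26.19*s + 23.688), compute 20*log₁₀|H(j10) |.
Substitute s = j*10: H(j10) = 0.0302706 - 0.0310637j.
|H(j10)| = sqrt(Re² + Im²) = 0.04337.
20*log₁₀(0.04337) = -27.26 dB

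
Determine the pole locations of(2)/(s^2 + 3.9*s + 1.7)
Set denominator = 0: s^2 + 3.9*s + 1.7 = (s + 3.4)(s + 0.5) = 0 → Poles: -0.5, -3.4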